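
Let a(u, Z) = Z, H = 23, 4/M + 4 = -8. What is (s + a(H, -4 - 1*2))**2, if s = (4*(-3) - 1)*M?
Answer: 25/9 ≈ 2.7778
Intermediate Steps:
M = -1/3 (M = 4/(-4 - 8) = 4/(-12) = 4*(-1/12) = -1/3 ≈ -0.33333)
s = 13/3 (s = (4*(-3) - 1)*(-1/3) = (-12 - 1)*(-1/3) = -13*(-1/3) = 13/3 ≈ 4.3333)
(s + a(H, -4 - 1*2))**2 = (13/3 + (-4 - 1*2))**2 = (13/3 + (-4 - 2))**2 = (13/3 - 6)**2 = (-5/3)**2 = 25/9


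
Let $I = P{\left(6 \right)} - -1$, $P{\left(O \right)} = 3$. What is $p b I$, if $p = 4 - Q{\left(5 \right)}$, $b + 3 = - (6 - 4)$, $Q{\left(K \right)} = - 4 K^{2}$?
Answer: $-2080$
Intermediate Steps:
$b = -5$ ($b = -3 - \left(6 - 4\right) = -3 - 2 = -5$)
$I = 4$ ($I = 3 - -1 = 3 + 1 = 4$)
$p = 104$ ($p = 4 - - 4 \cdot 5^{2} = 4 - \left(-4\right) 25 = 4 - -100 = 4 + 100 = 104$)
$p b I = 104 \left(-5\right) 4 = \left(-520\right) 4 = -2080$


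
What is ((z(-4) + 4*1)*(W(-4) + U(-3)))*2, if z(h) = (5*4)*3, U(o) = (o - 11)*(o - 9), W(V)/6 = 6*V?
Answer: 3072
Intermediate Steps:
W(V) = 36*V (W(V) = 6*(6*V) = 36*V)
U(o) = (-11 + o)*(-9 + o)
z(h) = 60 (z(h) = 20*3 = 60)
((z(-4) + 4*1)*(W(-4) + U(-3)))*2 = ((60 + 4*1)*(36*(-4) + (99 + (-3)² - 20*(-3))))*2 = ((60 + 4)*(-144 + (99 + 9 + 60)))*2 = (64*(-144 + 168))*2 = (64*24)*2 = 1536*2 = 3072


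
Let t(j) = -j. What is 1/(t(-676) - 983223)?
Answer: -1/982547 ≈ -1.0178e-6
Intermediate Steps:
1/(t(-676) - 983223) = 1/(-1*(-676) - 983223) = 1/(676 - 983223) = 1/(-982547) = -1/982547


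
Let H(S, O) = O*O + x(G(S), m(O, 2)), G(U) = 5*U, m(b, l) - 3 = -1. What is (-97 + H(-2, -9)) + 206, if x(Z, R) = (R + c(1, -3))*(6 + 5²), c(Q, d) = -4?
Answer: 128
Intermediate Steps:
m(b, l) = 2 (m(b, l) = 3 - 1 = 2)
x(Z, R) = -124 + 31*R (x(Z, R) = (R - 4)*(6 + 5²) = (-4 + R)*(6 + 25) = (-4 + R)*31 = -124 + 31*R)
H(S, O) = -62 + O² (H(S, O) = O*O + (-124 + 31*2) = O² + (-124 + 62) = O² - 62 = -62 + O²)
(-97 + H(-2, -9)) + 206 = (-97 + (-62 + (-9)²)) + 206 = (-97 + (-62 + 81)) + 206 = (-97 + 19) + 206 = -78 + 206 = 128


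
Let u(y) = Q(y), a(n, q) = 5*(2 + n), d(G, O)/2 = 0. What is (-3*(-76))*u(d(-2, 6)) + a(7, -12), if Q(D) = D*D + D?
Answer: 45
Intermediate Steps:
d(G, O) = 0 (d(G, O) = 2*0 = 0)
Q(D) = D + D² (Q(D) = D² + D = D + D²)
a(n, q) = 10 + 5*n
u(y) = y*(1 + y)
(-3*(-76))*u(d(-2, 6)) + a(7, -12) = (-3*(-76))*(0*(1 + 0)) + (10 + 5*7) = 228*(0*1) + (10 + 35) = 228*0 + 45 = 0 + 45 = 45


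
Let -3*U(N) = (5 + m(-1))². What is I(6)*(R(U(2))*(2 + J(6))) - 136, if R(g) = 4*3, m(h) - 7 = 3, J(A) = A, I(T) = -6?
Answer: -712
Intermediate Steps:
m(h) = 10 (m(h) = 7 + 3 = 10)
U(N) = -75 (U(N) = -(5 + 10)²/3 = -⅓*15² = -⅓*225 = -75)
R(g) = 12
I(6)*(R(U(2))*(2 + J(6))) - 136 = -72*(2 + 6) - 136 = -72*8 - 136 = -6*96 - 136 = -576 - 136 = -712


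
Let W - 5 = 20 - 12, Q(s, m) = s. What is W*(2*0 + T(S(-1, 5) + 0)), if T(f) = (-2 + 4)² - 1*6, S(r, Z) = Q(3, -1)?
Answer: -26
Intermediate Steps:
S(r, Z) = 3
T(f) = -2 (T(f) = 2² - 6 = 4 - 6 = -2)
W = 13 (W = 5 + (20 - 12) = 5 + 8 = 13)
W*(2*0 + T(S(-1, 5) + 0)) = 13*(2*0 - 2) = 13*(0 - 2) = 13*(-2) = -26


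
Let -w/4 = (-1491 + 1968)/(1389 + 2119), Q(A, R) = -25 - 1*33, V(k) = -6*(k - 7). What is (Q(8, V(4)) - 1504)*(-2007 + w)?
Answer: 2750082192/877 ≈ 3.1358e+6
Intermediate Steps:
V(k) = 42 - 6*k (V(k) = -6*(-7 + k) = 42 - 6*k)
Q(A, R) = -58 (Q(A, R) = -25 - 33 = -58)
w = -477/877 (w = -4*(-1491 + 1968)/(1389 + 2119) = -1908/3508 = -4*477/3508 = -477/877 ≈ -0.54390)
(Q(8, V(4)) - 1504)*(-2007 + w) = (-58 - 1504)*(-2007 - 477/877) = -1562*(-1760616/877) = 2750082192/877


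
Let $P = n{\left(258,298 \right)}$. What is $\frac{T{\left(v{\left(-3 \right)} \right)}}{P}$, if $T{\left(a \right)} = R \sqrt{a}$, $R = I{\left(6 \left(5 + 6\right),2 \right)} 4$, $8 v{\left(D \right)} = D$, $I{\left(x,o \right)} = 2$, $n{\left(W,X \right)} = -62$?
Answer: $- \frac{i \sqrt{6}}{31} \approx - 0.079016 i$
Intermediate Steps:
$P = -62$
$v{\left(D \right)} = \frac{D}{8}$
$R = 8$ ($R = 2 \cdot 4 = 8$)
$T{\left(a \right)} = 8 \sqrt{a}$
$\frac{T{\left(v{\left(-3 \right)} \right)}}{P} = \frac{8 \sqrt{\frac{1}{8} \left(-3\right)}}{-62} = 8 \sqrt{- \frac{3}{8}} \left(- \frac{1}{62}\right) = 8 \frac{i \sqrt{6}}{4} \left(- \frac{1}{62}\right) = 2 i \sqrt{6} \left(- \frac{1}{62}\right) = - \frac{i \sqrt{6}}{31}$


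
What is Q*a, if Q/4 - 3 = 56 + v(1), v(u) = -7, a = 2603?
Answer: 541424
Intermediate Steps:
Q = 208 (Q = 12 + 4*(56 - 7) = 12 + 4*49 = 12 + 196 = 208)
Q*a = 208*2603 = 541424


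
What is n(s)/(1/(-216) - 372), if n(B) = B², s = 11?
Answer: -26136/80353 ≈ -0.32526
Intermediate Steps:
n(s)/(1/(-216) - 372) = 11²/(1/(-216) - 372) = 121/(-1/216 - 372) = 121/(-80353/216) = -216/80353*121 = -26136/80353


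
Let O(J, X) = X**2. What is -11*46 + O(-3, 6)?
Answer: -470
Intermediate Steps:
-11*46 + O(-3, 6) = -11*46 + 6**2 = -506 + 36 = -470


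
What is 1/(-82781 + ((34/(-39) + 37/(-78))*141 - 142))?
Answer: -26/2160933 ≈ -1.2032e-5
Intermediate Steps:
1/(-82781 + ((34/(-39) + 37/(-78))*141 - 142)) = 1/(-82781 + ((34*(-1/39) + 37*(-1/78))*141 - 142)) = 1/(-82781 + ((-34/39 - 37/78)*141 - 142)) = 1/(-82781 + (-35/26*141 - 142)) = 1/(-82781 + (-4935/26 - 142)) = 1/(-82781 - 8627/26) = 1/(-2160933/26) = -26/2160933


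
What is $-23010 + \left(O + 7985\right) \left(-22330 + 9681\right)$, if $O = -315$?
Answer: $-97040840$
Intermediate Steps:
$-23010 + \left(O + 7985\right) \left(-22330 + 9681\right) = -23010 + \left(-315 + 7985\right) \left(-22330 + 9681\right) = -23010 + 7670 \left(-12649\right) = -23010 - 97017830 = -97040840$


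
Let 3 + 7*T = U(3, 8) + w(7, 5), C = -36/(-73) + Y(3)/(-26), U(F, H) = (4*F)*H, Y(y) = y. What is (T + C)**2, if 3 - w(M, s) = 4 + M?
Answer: 27671989801/176517796 ≈ 156.77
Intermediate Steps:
w(M, s) = -1 - M (w(M, s) = 3 - (4 + M) = 3 + (-4 - M) = -1 - M)
U(F, H) = 4*F*H
C = 717/1898 (C = -36/(-73) + 3/(-26) = -36*(-1/73) + 3*(-1/26) = 36/73 - 3/26 = 717/1898 ≈ 0.37777)
T = 85/7 (T = -3/7 + (4*3*8 + (-1 - 1*7))/7 = -3/7 + (96 + (-1 - 7))/7 = -3/7 + (96 - 8)/7 = -3/7 + (1/7)*88 = -3/7 + 88/7 = 85/7 ≈ 12.143)
(T + C)**2 = (85/7 + 717/1898)**2 = (166349/13286)**2 = 27671989801/176517796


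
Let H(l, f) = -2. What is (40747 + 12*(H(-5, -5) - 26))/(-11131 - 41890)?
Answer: -40411/53021 ≈ -0.76217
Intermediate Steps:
(40747 + 12*(H(-5, -5) - 26))/(-11131 - 41890) = (40747 + 12*(-2 - 26))/(-11131 - 41890) = (40747 + 12*(-28))/(-53021) = (40747 - 336)*(-1/53021) = 40411*(-1/53021) = -40411/53021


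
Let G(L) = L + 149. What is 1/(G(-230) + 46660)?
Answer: 1/46579 ≈ 2.1469e-5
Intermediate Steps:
G(L) = 149 + L
1/(G(-230) + 46660) = 1/((149 - 230) + 46660) = 1/(-81 + 46660) = 1/46579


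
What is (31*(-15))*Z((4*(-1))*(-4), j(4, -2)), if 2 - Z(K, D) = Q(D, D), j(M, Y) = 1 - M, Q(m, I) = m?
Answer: -2325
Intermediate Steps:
Z(K, D) = 2 - D
(31*(-15))*Z((4*(-1))*(-4), j(4, -2)) = (31*(-15))*(2 - (1 - 1*4)) = -465*(2 - (1 - 4)) = -465*(2 - 1*(-3)) = -465*(2 + 3) = -465*5 = -2325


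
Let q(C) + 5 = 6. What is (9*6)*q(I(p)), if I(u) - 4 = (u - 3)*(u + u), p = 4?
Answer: 54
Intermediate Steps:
I(u) = 4 + 2*u*(-3 + u) (I(u) = 4 + (u - 3)*(u + u) = 4 + (-3 + u)*(2*u) = 4 + 2*u*(-3 + u))
q(C) = 1 (q(C) = -5 + 6 = 1)
(9*6)*q(I(p)) = (9*6)*1 = 54*1 = 54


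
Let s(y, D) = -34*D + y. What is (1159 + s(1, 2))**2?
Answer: 1192464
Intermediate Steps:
s(y, D) = y - 34*D
(1159 + s(1, 2))**2 = (1159 + (1 - 34*2))**2 = (1159 + (1 - 68))**2 = (1159 - 67)**2 = 1092**2 = 1192464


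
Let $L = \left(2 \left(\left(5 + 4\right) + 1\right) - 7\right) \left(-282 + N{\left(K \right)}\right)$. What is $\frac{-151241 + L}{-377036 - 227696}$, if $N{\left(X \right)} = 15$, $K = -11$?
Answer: $\frac{38678}{151183} \approx 0.25584$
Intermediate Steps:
$L = -3471$ ($L = \left(2 \left(\left(5 + 4\right) + 1\right) - 7\right) \left(-282 + 15\right) = \left(2 \left(9 + 1\right) - 7\right) \left(-267\right) = \left(2 \cdot 10 - 7\right) \left(-267\right) = \left(20 - 7\right) \left(-267\right) = 13 \left(-267\right) = -3471$)
$\frac{-151241 + L}{-377036 - 227696} = \frac{-151241 - 3471}{-377036 - 227696} = - \frac{154712}{-604732} = \left(-154712\right) \left(- \frac{1}{604732}\right) = \frac{38678}{151183}$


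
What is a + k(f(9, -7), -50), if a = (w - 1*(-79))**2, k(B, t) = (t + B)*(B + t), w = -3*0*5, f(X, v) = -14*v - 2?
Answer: 8357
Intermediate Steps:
f(X, v) = -2 - 14*v
w = 0 (w = 0*5 = 0)
k(B, t) = (B + t)**2 (k(B, t) = (B + t)*(B + t) = (B + t)**2)
a = 6241 (a = (0 - 1*(-79))**2 = (0 + 79)**2 = 79**2 = 6241)
a + k(f(9, -7), -50) = 6241 + ((-2 - 14*(-7)) - 50)**2 = 6241 + ((-2 + 98) - 50)**2 = 6241 + (96 - 50)**2 = 6241 + 46**2 = 6241 + 2116 = 8357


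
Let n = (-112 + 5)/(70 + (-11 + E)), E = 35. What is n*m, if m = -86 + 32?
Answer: 2889/47 ≈ 61.468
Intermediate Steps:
m = -54
n = -107/94 (n = (-112 + 5)/(70 + (-11 + 35)) = -107/(70 + 24) = -107/94 ≈ -1.1383)
n*m = -107/94*(-54) = 2889/47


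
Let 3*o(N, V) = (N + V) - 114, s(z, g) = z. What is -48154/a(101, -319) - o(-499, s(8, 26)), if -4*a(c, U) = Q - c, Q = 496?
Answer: 816823/1185 ≈ 689.30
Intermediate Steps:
a(c, U) = -124 + c/4 (a(c, U) = -(496 - c)/4 = -124 + c/4)
o(N, V) = -38 + N/3 + V/3 (o(N, V) = ((N + V) - 114)/3 = (-114 + N + V)/3 = -38 + N/3 + V/3)
-48154/a(101, -319) - o(-499, s(8, 26)) = -48154/(-124 + (¼)*101) - (-38 + (⅓)*(-499) + (⅓)*8) = -48154/(-124 + 101/4) - (-38 - 499/3 + 8/3) = -48154/(-395/4) - 1*(-605/3) = -48154*(-4/395) + 605/3 = 192616/395 + 605/3 = 816823/1185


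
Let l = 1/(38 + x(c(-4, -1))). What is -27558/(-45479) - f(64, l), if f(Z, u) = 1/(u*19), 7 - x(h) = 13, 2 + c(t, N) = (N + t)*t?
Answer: -931726/864101 ≈ -1.0783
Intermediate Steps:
c(t, N) = -2 + t*(N + t) (c(t, N) = -2 + (N + t)*t = -2 + t*(N + t))
x(h) = -6 (x(h) = 7 - 1*13 = 7 - 13 = -6)
l = 1/32 (l = 1/(38 - 6) = 1/32 ≈ 0.031250)
f(Z, u) = 1/(19*u)
-27558/(-45479) - f(64, l) = -27558/(-45479) - 1/(19*1/32) = -27558*(-1/45479) - 32/19 = 27558/45479 - 1*32/19 = 27558/45479 - 32/19 = -931726/864101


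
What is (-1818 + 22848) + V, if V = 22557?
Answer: 43587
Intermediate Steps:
(-1818 + 22848) + V = (-1818 + 22848) + 22557 = 21030 + 22557 = 43587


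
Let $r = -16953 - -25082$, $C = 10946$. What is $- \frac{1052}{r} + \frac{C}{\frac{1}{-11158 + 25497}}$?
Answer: $\frac{1275884706474}{8129} \approx 1.5695 \cdot 10^{8}$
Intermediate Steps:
$r = 8129$ ($r = -16953 + 25082 = 8129$)
$- \frac{1052}{r} + \frac{C}{\frac{1}{-11158 + 25497}} = - \frac{1052}{8129} + \frac{10946}{\frac{1}{-11158 + 25497}} = \left(-1052\right) \frac{1}{8129} + \frac{10946}{\frac{1}{14339}} = - \frac{1052}{8129} + 10946 \frac{1}{\frac{1}{14339}} = - \frac{1052}{8129} + 10946 \cdot 14339 = - \frac{1052}{8129} + 156954694 = \frac{1275884706474}{8129}$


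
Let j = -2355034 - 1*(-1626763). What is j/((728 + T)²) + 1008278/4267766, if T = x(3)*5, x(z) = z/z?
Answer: -1283176767122/1146511863187 ≈ -1.1192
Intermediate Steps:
x(z) = 1
j = -728271 (j = -2355034 + 1626763 = -728271)
T = 5 (T = 1*5 = 5)
j/((728 + T)²) + 1008278/4267766 = -728271/(728 + 5)² + 1008278/4267766 = -728271/(733²) + 1008278*(1/4267766) = -728271/537289 + 504139/2133883 = -1283176767122/1146511863187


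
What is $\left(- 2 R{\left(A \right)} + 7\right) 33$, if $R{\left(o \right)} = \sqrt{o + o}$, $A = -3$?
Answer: $231 - 66 i \sqrt{6} \approx 231.0 - 161.67 i$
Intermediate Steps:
$R{\left(o \right)} = \sqrt{2} \sqrt{o}$ ($R{\left(o \right)} = \sqrt{2 o} = \sqrt{2} \sqrt{o}$)
$\left(- 2 R{\left(A \right)} + 7\right) 33 = \left(- 2 \sqrt{2} \sqrt{-3} + 7\right) 33 = \left(- 2 \sqrt{2} i \sqrt{3} + 7\right) 33 = \left(- 2 i \sqrt{6} + 7\right) 33 = \left(7 - 2 i \sqrt{6}\right) 33 = 231 - 66 i \sqrt{6}$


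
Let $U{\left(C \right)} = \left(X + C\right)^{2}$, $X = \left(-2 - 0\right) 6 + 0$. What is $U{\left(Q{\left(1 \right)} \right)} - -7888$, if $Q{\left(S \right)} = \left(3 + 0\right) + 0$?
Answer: $7969$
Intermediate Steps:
$X = -12$ ($X = \left(-2 + 0\right) 6 + 0 = \left(-2\right) 6 + 0 = -12 + 0 = -12$)
$Q{\left(S \right)} = 3$ ($Q{\left(S \right)} = 3 + 0 = 3$)
$U{\left(C \right)} = \left(-12 + C\right)^{2}$
$U{\left(Q{\left(1 \right)} \right)} - -7888 = \left(-12 + 3\right)^{2} - -7888 = \left(-9\right)^{2} + 7888 = 81 + 7888 = 7969$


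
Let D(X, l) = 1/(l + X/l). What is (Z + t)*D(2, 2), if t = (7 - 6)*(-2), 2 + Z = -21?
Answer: -25/3 ≈ -8.3333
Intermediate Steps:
Z = -23 (Z = -2 - 21 = -23)
t = -2 (t = 1*(-2) = -2)
(Z + t)*D(2, 2) = (-23 - 2)*(2/(2 + 2**2)) = -50/(2 + 4) = -50/6 = -25*1/3 = -25/3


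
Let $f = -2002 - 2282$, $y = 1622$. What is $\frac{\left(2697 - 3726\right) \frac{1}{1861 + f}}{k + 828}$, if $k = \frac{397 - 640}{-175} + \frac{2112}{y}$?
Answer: $\frac{48680275}{95220485993} \approx 0.00051124$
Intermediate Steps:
$f = -4284$
$k = \frac{381873}{141925}$ ($k = \frac{397 - 640}{-175} + \frac{2112}{1622} = \left(397 - 640\right) \left(- \frac{1}{175}\right) + 2112 \cdot \frac{1}{1622} = \left(-243\right) \left(- \frac{1}{175}\right) + \frac{1056}{811} = \frac{243}{175} + \frac{1056}{811} = \frac{381873}{141925} \approx 2.6907$)
$\frac{\left(2697 - 3726\right) \frac{1}{1861 + f}}{k + 828} = \frac{\left(2697 - 3726\right) \frac{1}{1861 - 4284}}{\frac{381873}{141925} + 828} = \frac{\left(-1029\right) \frac{1}{-2423}}{\frac{117895773}{141925}} = \left(-1029\right) \left(- \frac{1}{2423}\right) \frac{141925}{117895773} = \frac{1029}{2423} \cdot \frac{141925}{117895773} = \frac{48680275}{95220485993}$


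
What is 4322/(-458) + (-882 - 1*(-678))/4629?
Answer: -3349995/353347 ≈ -9.4807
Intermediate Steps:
4322/(-458) + (-882 - 1*(-678))/4629 = 4322*(-1/458) + (-882 + 678)*(1/4629) = -2161/229 - 204*1/4629 = -2161/229 - 68/1543 = -3349995/353347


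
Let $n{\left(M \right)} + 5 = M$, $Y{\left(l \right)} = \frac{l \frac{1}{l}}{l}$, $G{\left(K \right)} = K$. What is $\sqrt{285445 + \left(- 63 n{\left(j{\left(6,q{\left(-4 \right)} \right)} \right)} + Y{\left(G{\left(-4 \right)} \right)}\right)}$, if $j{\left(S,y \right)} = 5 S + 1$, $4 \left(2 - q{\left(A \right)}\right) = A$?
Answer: $\frac{\sqrt{1135227}}{2} \approx 532.74$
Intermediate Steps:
$q{\left(A \right)} = 2 - \frac{A}{4}$
$j{\left(S,y \right)} = 1 + 5 S$
$Y{\left(l \right)} = \frac{1}{l}$ ($Y{\left(l \right)} = 1 \frac{1}{l} = \frac{1}{l}$)
$n{\left(M \right)} = -5 + M$
$\sqrt{285445 + \left(- 63 n{\left(j{\left(6,q{\left(-4 \right)} \right)} \right)} + Y{\left(G{\left(-4 \right)} \right)}\right)} = \sqrt{285445 + \left(- 63 \left(-5 + \left(1 + 5 \cdot 6\right)\right) + \frac{1}{-4}\right)} = \sqrt{285445 - \left(\frac{1}{4} + 63 \left(-5 + \left(1 + 30\right)\right)\right)} = \sqrt{285445 - \left(\frac{1}{4} + 63 \left(-5 + 31\right)\right)} = \sqrt{285445 - \frac{6553}{4}} = \sqrt{\frac{1135227}{4}} = \frac{\sqrt{1135227}}{2}$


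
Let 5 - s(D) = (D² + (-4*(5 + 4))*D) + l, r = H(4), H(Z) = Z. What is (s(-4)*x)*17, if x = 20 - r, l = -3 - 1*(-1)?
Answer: -41616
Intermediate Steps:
r = 4
l = -2 (l = -3 + 1 = -2)
x = 16 (x = 20 - 1*4 = 20 - 4 = 16)
s(D) = 7 - D² + 36*D (s(D) = 5 - ((D² + (-4*(5 + 4))*D) - 2) = 5 - ((D² + (-4*9)*D) - 2) = 5 - ((D² - 36*D) - 2) = 5 - (-2 + D² - 36*D) = 5 + (2 - D² + 36*D) = 7 - D² + 36*D)
(s(-4)*x)*17 = ((7 - 1*(-4)² + 36*(-4))*16)*17 = ((7 - 1*16 - 144)*16)*17 = ((7 - 16 - 144)*16)*17 = -153*16*17 = -2448*17 = -41616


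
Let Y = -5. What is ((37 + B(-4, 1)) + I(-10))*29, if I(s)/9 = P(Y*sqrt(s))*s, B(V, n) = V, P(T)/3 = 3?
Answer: -22533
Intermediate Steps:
P(T) = 9 (P(T) = 3*3 = 9)
I(s) = 81*s (I(s) = 9*(9*s) = 81*s)
((37 + B(-4, 1)) + I(-10))*29 = ((37 - 4) + 81*(-10))*29 = (33 - 810)*29 = -777*29 = -22533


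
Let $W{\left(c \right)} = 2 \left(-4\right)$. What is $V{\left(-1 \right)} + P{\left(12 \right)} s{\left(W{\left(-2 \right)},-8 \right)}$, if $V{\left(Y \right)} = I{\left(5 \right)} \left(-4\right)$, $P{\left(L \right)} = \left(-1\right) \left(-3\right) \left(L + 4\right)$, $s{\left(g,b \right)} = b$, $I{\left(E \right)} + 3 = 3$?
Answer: $-384$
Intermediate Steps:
$I{\left(E \right)} = 0$ ($I{\left(E \right)} = -3 + 3 = 0$)
$W{\left(c \right)} = -8$
$P{\left(L \right)} = 12 + 3 L$ ($P{\left(L \right)} = 3 \left(4 + L\right) = 12 + 3 L$)
$V{\left(Y \right)} = 0$ ($V{\left(Y \right)} = 0 \left(-4\right) = 0$)
$V{\left(-1 \right)} + P{\left(12 \right)} s{\left(W{\left(-2 \right)},-8 \right)} = 0 + \left(12 + 3 \cdot 12\right) \left(-8\right) = 0 + \left(12 + 36\right) \left(-8\right) = 0 + 48 \left(-8\right) = 0 - 384 = -384$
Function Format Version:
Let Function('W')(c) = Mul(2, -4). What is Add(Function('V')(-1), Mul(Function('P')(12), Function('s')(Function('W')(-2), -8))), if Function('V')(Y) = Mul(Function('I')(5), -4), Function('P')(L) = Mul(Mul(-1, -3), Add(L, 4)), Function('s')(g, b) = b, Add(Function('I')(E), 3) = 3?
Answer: -384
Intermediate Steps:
Function('I')(E) = 0 (Function('I')(E) = Add(-3, 3) = 0)
Function('W')(c) = -8
Function('P')(L) = Add(12, Mul(3, L)) (Function('P')(L) = Mul(3, Add(4, L)) = Add(12, Mul(3, L)))
Function('V')(Y) = 0 (Function('V')(Y) = Mul(0, -4) = 0)
Add(Function('V')(-1), Mul(Function('P')(12), Function('s')(Function('W')(-2), -8))) = Add(0, Mul(Add(12, Mul(3, 12)), -8)) = Add(0, Mul(Add(12, 36), -8)) = Add(0, Mul(48, -8)) = Add(0, -384) = -384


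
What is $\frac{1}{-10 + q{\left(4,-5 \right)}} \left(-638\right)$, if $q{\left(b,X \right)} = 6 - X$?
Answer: $-638$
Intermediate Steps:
$\frac{1}{-10 + q{\left(4,-5 \right)}} \left(-638\right) = \frac{1}{-10 + \left(6 - -5\right)} \left(-638\right) = \frac{1}{-10 + \left(6 + 5\right)} \left(-638\right) = \frac{1}{-10 + 11} \left(-638\right) = 1^{-1} \left(-638\right) = 1 \left(-638\right) = -638$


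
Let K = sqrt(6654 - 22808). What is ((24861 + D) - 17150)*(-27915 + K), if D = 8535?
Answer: -453507090 + 16246*I*sqrt(16154) ≈ -4.5351e+8 + 2.0648e+6*I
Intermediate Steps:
K = I*sqrt(16154) (K = sqrt(-16154) = I*sqrt(16154) ≈ 127.1*I)
((24861 + D) - 17150)*(-27915 + K) = ((24861 + 8535) - 17150)*(-27915 + I*sqrt(16154)) = (33396 - 17150)*(-27915 + I*sqrt(16154)) = 16246*(-27915 + I*sqrt(16154)) = -453507090 + 16246*I*sqrt(16154)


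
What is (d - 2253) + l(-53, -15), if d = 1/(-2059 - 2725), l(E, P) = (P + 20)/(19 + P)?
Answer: -10772373/4784 ≈ -2251.8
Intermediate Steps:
l(E, P) = (20 + P)/(19 + P)
d = -1/4784 (d = 1/(-4784) = -1/4784 ≈ -0.00020903)
(d - 2253) + l(-53, -15) = (-1/4784 - 2253) + (20 - 15)/(19 - 15) = -10778353/4784 + 5/4 = -10772373/4784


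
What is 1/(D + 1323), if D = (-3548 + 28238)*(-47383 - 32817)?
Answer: -1/1980136677 ≈ -5.0502e-10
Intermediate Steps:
D = -1980138000 (D = 24690*(-80200) = -1980138000)
1/(D + 1323) = 1/(-1980138000 + 1323) = 1/(-1980136677) = -1/1980136677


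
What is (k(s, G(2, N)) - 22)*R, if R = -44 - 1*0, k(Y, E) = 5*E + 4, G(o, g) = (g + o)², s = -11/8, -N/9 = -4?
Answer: -316888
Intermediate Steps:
N = 36 (N = -9*(-4) = 36)
s = -11/8 (s = -11*⅛ = -11/8 ≈ -1.3750)
k(Y, E) = 4 + 5*E
R = -44 (R = -44 + 0 = -44)
(k(s, G(2, N)) - 22)*R = ((4 + 5*(36 + 2)²) - 22)*(-44) = ((4 + 5*38²) - 22)*(-44) = ((4 + 5*1444) - 22)*(-44) = ((4 + 7220) - 22)*(-44) = (7224 - 22)*(-44) = 7202*(-44) = -316888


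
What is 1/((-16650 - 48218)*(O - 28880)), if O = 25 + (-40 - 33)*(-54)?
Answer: 1/1616056484 ≈ 6.1879e-10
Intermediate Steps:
O = 3967 (O = 25 - 73*(-54) = 25 + 3942 = 3967)
1/((-16650 - 48218)*(O - 28880)) = 1/((-16650 - 48218)*(3967 - 28880)) = 1/(-64868*(-24913)) = 1/1616056484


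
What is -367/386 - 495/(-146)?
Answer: 34372/14089 ≈ 2.4396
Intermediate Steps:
-367/386 - 495/(-146) = -367*1/386 - 495*(-1/146) = -367/386 + 495/146 = 34372/14089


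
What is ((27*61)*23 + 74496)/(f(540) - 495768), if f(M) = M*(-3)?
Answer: -37459/165796 ≈ -0.22593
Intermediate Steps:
f(M) = -3*M
((27*61)*23 + 74496)/(f(540) - 495768) = ((27*61)*23 + 74496)/(-3*540 - 495768) = (1647*23 + 74496)/(-1620 - 495768) = (37881 + 74496)/(-497388) = 112377*(-1/497388) = -37459/165796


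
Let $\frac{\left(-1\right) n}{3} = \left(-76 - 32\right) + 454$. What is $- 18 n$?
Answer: $18684$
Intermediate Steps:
$n = -1038$ ($n = - 3 \left(\left(-76 - 32\right) + 454\right) = - 3 \left(-108 + 454\right) = \left(-3\right) 346 = -1038$)
$- 18 n = \left(-18\right) \left(-1038\right) = 18684$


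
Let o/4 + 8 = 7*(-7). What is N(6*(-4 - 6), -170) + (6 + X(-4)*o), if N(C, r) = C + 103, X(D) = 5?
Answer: -1091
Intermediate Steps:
o = -228 (o = -32 + 4*(7*(-7)) = -32 + 4*(-49) = -32 - 196 = -228)
N(C, r) = 103 + C
N(6*(-4 - 6), -170) + (6 + X(-4)*o) = (103 + 6*(-4 - 6)) + (6 + 5*(-228)) = (103 + 6*(-10)) + (6 - 1140) = (103 - 60) - 1134 = 43 - 1134 = -1091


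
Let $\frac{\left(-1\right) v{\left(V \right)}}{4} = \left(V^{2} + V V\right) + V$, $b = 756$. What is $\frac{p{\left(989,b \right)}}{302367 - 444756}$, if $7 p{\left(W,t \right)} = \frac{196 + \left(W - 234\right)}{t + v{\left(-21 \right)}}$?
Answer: $\frac{317}{893063808} \approx 3.5496 \cdot 10^{-7}$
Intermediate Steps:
$v{\left(V \right)} = - 8 V^{2} - 4 V$ ($v{\left(V \right)} = - 4 \left(\left(V^{2} + V V\right) + V\right) = - 4 \left(\left(V^{2} + V^{2}\right) + V\right) = - 4 \left(2 V^{2} + V\right) = - 4 \left(V + 2 V^{2}\right) = - 8 V^{2} - 4 V$)
$p{\left(W,t \right)} = \frac{-38 + W}{7 \left(-3444 + t\right)}$ ($p{\left(W,t \right)} = \frac{\left(196 + \left(W - 234\right)\right) \frac{1}{t - - 84 \left(1 + 2 \left(-21\right)\right)}}{7} = \frac{\left(196 + \left(-234 + W\right)\right) \frac{1}{t - - 84 \left(1 - 42\right)}}{7} = \frac{\left(-38 + W\right) \frac{1}{t - \left(-84\right) \left(-41\right)}}{7} = \frac{\left(-38 + W\right) \frac{1}{t - 3444}}{7} = \frac{\left(-38 + W\right) \frac{1}{-3444 + t}}{7} = \frac{\frac{1}{-3444 + t} \left(-38 + W\right)}{7} = \frac{-38 + W}{7 \left(-3444 + t\right)}$)
$\frac{p{\left(989,b \right)}}{302367 - 444756} = \frac{\frac{1}{7} \frac{1}{-3444 + 756} \left(-38 + 989\right)}{302367 - 444756} = \frac{\frac{1}{7} \frac{1}{-2688} \cdot 951}{302367 - 444756} = \frac{\frac{1}{7} \left(- \frac{1}{2688}\right) 951}{-142389} = \left(- \frac{317}{6272}\right) \left(- \frac{1}{142389}\right) = \frac{317}{893063808}$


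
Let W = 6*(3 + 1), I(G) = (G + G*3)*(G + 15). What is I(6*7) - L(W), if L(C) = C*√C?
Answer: 9576 - 48*√6 ≈ 9458.4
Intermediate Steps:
I(G) = 4*G*(15 + G) (I(G) = (G + 3*G)*(15 + G) = (4*G)*(15 + G) = 4*G*(15 + G))
W = 24 (W = 6*4 = 24)
L(C) = C^(3/2)
I(6*7) - L(W) = 4*(6*7)*(15 + 6*7) - 24^(3/2) = 4*42*(15 + 42) - 48*√6 = 4*42*57 - 48*√6 = 9576 - 48*√6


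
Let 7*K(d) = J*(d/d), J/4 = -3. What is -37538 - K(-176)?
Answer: -262754/7 ≈ -37536.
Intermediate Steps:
J = -12 (J = 4*(-3) = -12)
K(d) = -12/7 (K(d) = (-12*d/d)/7 = (-12*1)/7 = (⅐)*(-12) = -12/7)
-37538 - K(-176) = -37538 - 1*(-12/7) = -37538 + 12/7 = -262754/7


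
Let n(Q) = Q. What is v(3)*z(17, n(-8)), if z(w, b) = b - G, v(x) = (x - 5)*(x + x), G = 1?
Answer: 108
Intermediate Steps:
v(x) = 2*x*(-5 + x) (v(x) = (-5 + x)*(2*x) = 2*x*(-5 + x))
z(w, b) = -1 + b (z(w, b) = b - 1*1 = b - 1 = -1 + b)
v(3)*z(17, n(-8)) = (2*3*(-5 + 3))*(-1 - 8) = (2*3*(-2))*(-9) = -12*(-9) = 108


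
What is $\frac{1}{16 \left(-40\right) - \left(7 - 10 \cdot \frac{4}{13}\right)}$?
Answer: $- \frac{13}{8371} \approx -0.001553$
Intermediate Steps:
$\frac{1}{16 \left(-40\right) - \left(7 - 10 \cdot \frac{4}{13}\right)} = \frac{1}{-640 - \left(7 - 10 \cdot 4 \cdot \frac{1}{13}\right)} = \frac{1}{-640 + \left(-7 + 10 \cdot \frac{4}{13}\right)} = \frac{1}{-640 + \left(-7 + \frac{40}{13}\right)} = \frac{1}{-640 - \frac{51}{13}} = \frac{1}{- \frac{8371}{13}} = - \frac{13}{8371}$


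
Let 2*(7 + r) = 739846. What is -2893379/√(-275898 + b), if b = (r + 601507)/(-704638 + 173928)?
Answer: 2893379*I*√77708043658882130/146422799003 ≈ 5508.5*I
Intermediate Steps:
r = 369916 (r = -7 + (½)*739846 = -7 + 369923 = 369916)
b = -971423/530710 (b = (369916 + 601507)/(-704638 + 173928) = 971423/(-530710) = 971423*(-1/530710) = -971423/530710 ≈ -1.8304)
-2893379/√(-275898 + b) = -2893379/√(-275898 - 971423/530710) = -2893379*(-I*√77708043658882130/146422799003) = -(-2893379)*I*√77708043658882130/146422799003 = 2893379*I*√77708043658882130/146422799003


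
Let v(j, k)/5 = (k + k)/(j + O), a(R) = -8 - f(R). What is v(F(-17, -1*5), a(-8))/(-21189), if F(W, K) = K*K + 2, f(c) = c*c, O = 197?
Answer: 15/98882 ≈ 0.00015170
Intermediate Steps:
f(c) = c²
F(W, K) = 2 + K² (F(W, K) = K² + 2 = 2 + K²)
a(R) = -8 - R²
v(j, k) = 10*k/(197 + j) (v(j, k) = 5*((k + k)/(j + 197)) = 5*((2*k)/(197 + j)) = 5*(2*k/(197 + j)) = 10*k/(197 + j))
v(F(-17, -1*5), a(-8))/(-21189) = (10*(-8 - 1*(-8)²)/(197 + (2 + (-1*5)²)))/(-21189) = (10*(-8 - 1*64)/(197 + (2 + (-5)²)))*(-1/21189) = (10*(-8 - 64)/(197 + (2 + 25)))*(-1/21189) = (10*(-72)/(197 + 27))*(-1/21189) = (10*(-72)/224)*(-1/21189) = (10*(-72)*(1/224))*(-1/21189) = -45/14*(-1/21189) = 15/98882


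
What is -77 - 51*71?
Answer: -3698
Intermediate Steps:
-77 - 51*71 = -77 - 3621 = -3698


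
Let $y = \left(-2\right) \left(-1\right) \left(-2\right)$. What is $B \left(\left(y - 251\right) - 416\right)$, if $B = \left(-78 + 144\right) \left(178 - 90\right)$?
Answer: $-3897168$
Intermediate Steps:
$y = -4$ ($y = 2 \left(-2\right) = -4$)
$B = 5808$ ($B = 66 \cdot 88 = 5808$)
$B \left(\left(y - 251\right) - 416\right) = 5808 \left(\left(-4 - 251\right) - 416\right) = 5808 \left(-255 - 416\right) = 5808 \left(-671\right) = -3897168$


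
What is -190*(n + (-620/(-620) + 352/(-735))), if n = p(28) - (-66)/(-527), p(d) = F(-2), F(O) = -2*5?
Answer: 141364522/77469 ≈ 1824.8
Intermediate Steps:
F(O) = -10
p(d) = -10
n = -5336/527 (n = -10 - (-66)/(-527) = -10 - (-66)*(-1)/527 = -10 - 1*66/527 = -10 - 66/527 = -5336/527 ≈ -10.125)
-190*(n + (-620/(-620) + 352/(-735))) = -190*(-5336/527 + (-620/(-620) + 352/(-735))) = -190*(-5336/527 + (-620*(-1/620) + 352*(-1/735))) = -190*(-5336/527 + (1 - 352/735)) = -190*(-5336/527 + 383/735) = -190*(-3720119/387345) = 141364522/77469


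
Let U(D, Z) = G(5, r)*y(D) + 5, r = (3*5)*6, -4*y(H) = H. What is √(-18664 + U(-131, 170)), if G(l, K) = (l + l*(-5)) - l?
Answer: I*√77911/2 ≈ 139.56*I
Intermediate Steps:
y(H) = -H/4
r = 90 (r = 15*6 = 90)
G(l, K) = -5*l (G(l, K) = (l - 5*l) - l = -4*l - l = -5*l)
U(D, Z) = 5 + 25*D/4 (U(D, Z) = (-5*5)*(-D/4) + 5 = -(-25)*D/4 + 5 = 25*D/4 + 5 = 5 + 25*D/4)
√(-18664 + U(-131, 170)) = √(-18664 + (5 + (25/4)*(-131))) = √(-18664 + (5 - 3275/4)) = √(-18664 - 3255/4) = √(-77911/4) = I*√77911/2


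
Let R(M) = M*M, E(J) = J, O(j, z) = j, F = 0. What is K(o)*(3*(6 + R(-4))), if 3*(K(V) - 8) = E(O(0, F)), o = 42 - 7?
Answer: 528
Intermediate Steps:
o = 35
K(V) = 8 (K(V) = 8 + (1/3)*0 = 8 + 0 = 8)
R(M) = M**2
K(o)*(3*(6 + R(-4))) = 8*(3*(6 + (-4)**2)) = 8*(3*(6 + 16)) = 8*(3*22) = 8*66 = 528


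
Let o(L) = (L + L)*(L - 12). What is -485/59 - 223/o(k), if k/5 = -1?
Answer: -95607/10030 ≈ -9.5321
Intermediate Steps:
k = -5 (k = 5*(-1) = -5)
o(L) = 2*L*(-12 + L) (o(L) = (2*L)*(-12 + L) = 2*L*(-12 + L))
-485/59 - 223/o(k) = -485/59 - 223*(-1/(10*(-12 - 5))) = -485*1/59 - 223/(2*(-5)*(-17)) = -485/59 - 223/170 = -95607/10030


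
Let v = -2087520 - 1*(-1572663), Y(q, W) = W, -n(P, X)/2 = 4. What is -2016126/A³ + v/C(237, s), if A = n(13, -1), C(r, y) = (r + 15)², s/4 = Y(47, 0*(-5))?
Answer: 190131635/48384 ≈ 3929.6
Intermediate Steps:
n(P, X) = -8 (n(P, X) = -2*4 = -8)
s = 0 (s = 4*(0*(-5)) = 4*0 = 0)
C(r, y) = (15 + r)²
A = -8
v = -514857 (v = -2087520 + 1572663 = -514857)
-2016126/A³ + v/C(237, s) = -2016126/((-8)³) - 514857/(15 + 237)² = -2016126/(-512) - 514857/(252²) = -2016126*(-1/512) - 514857/63504 = 1008063/256 - 514857*1/63504 = 1008063/256 - 24517/3024 = 190131635/48384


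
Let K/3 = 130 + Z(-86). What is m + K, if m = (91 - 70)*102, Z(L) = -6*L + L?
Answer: 3822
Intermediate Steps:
Z(L) = -5*L
m = 2142 (m = 21*102 = 2142)
K = 1680 (K = 3*(130 - 5*(-86)) = 3*(130 + 430) = 3*560 = 1680)
m + K = 2142 + 1680 = 3822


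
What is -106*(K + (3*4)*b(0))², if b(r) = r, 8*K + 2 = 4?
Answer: -53/8 ≈ -6.6250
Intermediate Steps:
K = ¼ (K = -¼ + (⅛)*4 = -¼ + ½ = ¼ ≈ 0.25000)
-106*(K + (3*4)*b(0))² = -106*(¼ + (3*4)*0)² = -106*(¼ + 12*0)² = -106*(¼ + 0)² = -106*(¼)² = -106*1/16 = -53/8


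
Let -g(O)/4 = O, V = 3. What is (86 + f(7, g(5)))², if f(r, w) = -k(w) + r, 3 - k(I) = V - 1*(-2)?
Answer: 9025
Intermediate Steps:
g(O) = -4*O
k(I) = -2 (k(I) = 3 - (3 - 1*(-2)) = 3 - (3 + 2) = 3 - 1*5 = 3 - 5 = -2)
f(r, w) = 2 + r (f(r, w) = -1*(-2) + r = 2 + r)
(86 + f(7, g(5)))² = (86 + (2 + 7))² = (86 + 9)² = 95² = 9025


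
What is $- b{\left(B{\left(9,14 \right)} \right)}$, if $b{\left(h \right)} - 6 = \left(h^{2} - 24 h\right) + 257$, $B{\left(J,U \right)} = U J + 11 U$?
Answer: $-71943$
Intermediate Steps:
$B{\left(J,U \right)} = 11 U + J U$ ($B{\left(J,U \right)} = J U + 11 U = 11 U + J U$)
$b{\left(h \right)} = 263 + h^{2} - 24 h$ ($b{\left(h \right)} = 6 + \left(\left(h^{2} - 24 h\right) + 257\right) = 6 + \left(257 + h^{2} - 24 h\right) = 263 + h^{2} - 24 h$)
$- b{\left(B{\left(9,14 \right)} \right)} = - (263 + \left(14 \left(11 + 9\right)\right)^{2} - 24 \cdot 14 \left(11 + 9\right)) = - (263 + \left(14 \cdot 20\right)^{2} - 24 \cdot 14 \cdot 20) = - (263 + 280^{2} - 6720) = - (263 + 78400 - 6720) = \left(-1\right) 71943 = -71943$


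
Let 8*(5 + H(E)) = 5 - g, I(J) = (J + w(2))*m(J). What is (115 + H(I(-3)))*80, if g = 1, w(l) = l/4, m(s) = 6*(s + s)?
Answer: 8840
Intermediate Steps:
m(s) = 12*s (m(s) = 6*(2*s) = 12*s)
w(l) = l/4 (w(l) = l*(1/4) = l/4)
I(J) = 12*J*(1/2 + J) (I(J) = (J + (1/4)*2)*(12*J) = (J + 1/2)*(12*J) = (1/2 + J)*(12*J) = 12*J*(1/2 + J))
H(E) = -9/2 (H(E) = -5 + (5 - 1*1)/8 = -5 + (5 - 1)/8 = -5 + (1/8)*4 = -5 + 1/2 = -9/2)
(115 + H(I(-3)))*80 = (115 - 9/2)*80 = (221/2)*80 = 8840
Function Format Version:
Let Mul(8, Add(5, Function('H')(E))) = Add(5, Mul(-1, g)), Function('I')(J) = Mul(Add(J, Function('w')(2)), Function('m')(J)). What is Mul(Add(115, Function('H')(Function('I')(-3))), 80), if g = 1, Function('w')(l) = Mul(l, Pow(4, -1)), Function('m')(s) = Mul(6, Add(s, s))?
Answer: 8840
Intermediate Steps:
Function('m')(s) = Mul(12, s) (Function('m')(s) = Mul(6, Mul(2, s)) = Mul(12, s))
Function('w')(l) = Mul(Rational(1, 4), l) (Function('w')(l) = Mul(l, Rational(1, 4)) = Mul(Rational(1, 4), l))
Function('I')(J) = Mul(12, J, Add(Rational(1, 2), J)) (Function('I')(J) = Mul(Add(J, Mul(Rational(1, 4), 2)), Mul(12, J)) = Mul(Add(J, Rational(1, 2)), Mul(12, J)) = Mul(Add(Rational(1, 2), J), Mul(12, J)) = Mul(12, J, Add(Rational(1, 2), J)))
Function('H')(E) = Rational(-9, 2) (Function('H')(E) = Add(-5, Mul(Rational(1, 8), Add(5, Mul(-1, 1)))) = Add(-5, Mul(Rational(1, 8), Add(5, -1))) = Add(-5, Mul(Rational(1, 8), 4)) = Add(-5, Rational(1, 2)) = Rational(-9, 2))
Mul(Add(115, Function('H')(Function('I')(-3))), 80) = Mul(Add(115, Rational(-9, 2)), 80) = Mul(Rational(221, 2), 80) = 8840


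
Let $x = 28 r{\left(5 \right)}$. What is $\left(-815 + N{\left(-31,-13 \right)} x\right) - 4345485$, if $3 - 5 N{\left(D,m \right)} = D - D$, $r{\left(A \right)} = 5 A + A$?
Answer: $-4345796$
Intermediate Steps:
$r{\left(A \right)} = 6 A$
$N{\left(D,m \right)} = \frac{3}{5}$ ($N{\left(D,m \right)} = \frac{3}{5} - \frac{D - D}{5} = \frac{3}{5} - 0 = \frac{3}{5} + 0 = \frac{3}{5}$)
$x = 840$ ($x = 28 \cdot 6 \cdot 5 = 28 \cdot 30 = 840$)
$\left(-815 + N{\left(-31,-13 \right)} x\right) - 4345485 = \left(-815 + \frac{3}{5} \cdot 840\right) - 4345485 = \left(-815 + 504\right) - 4345485 = -311 - 4345485 = -4345796$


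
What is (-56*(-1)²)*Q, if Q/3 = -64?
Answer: 10752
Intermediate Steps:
Q = -192 (Q = 3*(-64) = -192)
(-56*(-1)²)*Q = -56*(-1)²*(-192) = -56*1*(-192) = -56*(-192) = 10752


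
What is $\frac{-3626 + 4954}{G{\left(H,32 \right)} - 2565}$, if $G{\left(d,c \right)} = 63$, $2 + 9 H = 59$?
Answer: $- \frac{664}{1251} \approx -0.53078$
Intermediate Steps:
$H = \frac{19}{3}$ ($H = - \frac{2}{9} + \frac{1}{9} \cdot 59 = - \frac{2}{9} + \frac{59}{9} = \frac{19}{3} \approx 6.3333$)
$\frac{-3626 + 4954}{G{\left(H,32 \right)} - 2565} = \frac{-3626 + 4954}{63 - 2565} = \frac{1328}{-2502} = 1328 \left(- \frac{1}{2502}\right) = - \frac{664}{1251}$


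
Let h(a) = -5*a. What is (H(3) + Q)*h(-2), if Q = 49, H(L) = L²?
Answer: 580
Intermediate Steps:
(H(3) + Q)*h(-2) = (3² + 49)*(-5*(-2)) = (9 + 49)*10 = 58*10 = 580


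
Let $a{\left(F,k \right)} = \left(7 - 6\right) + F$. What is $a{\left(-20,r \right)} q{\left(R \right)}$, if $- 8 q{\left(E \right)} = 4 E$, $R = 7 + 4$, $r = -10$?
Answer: $\frac{209}{2} \approx 104.5$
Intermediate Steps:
$a{\left(F,k \right)} = 1 + F$
$R = 11$
$q{\left(E \right)} = - \frac{E}{2}$ ($q{\left(E \right)} = - \frac{4 E}{8} = - \frac{E}{2}$)
$a{\left(-20,r \right)} q{\left(R \right)} = \left(1 - 20\right) \left(\left(- \frac{1}{2}\right) 11\right) = \left(-19\right) \left(- \frac{11}{2}\right) = \frac{209}{2}$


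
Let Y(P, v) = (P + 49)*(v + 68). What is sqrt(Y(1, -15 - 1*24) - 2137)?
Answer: I*sqrt(687) ≈ 26.211*I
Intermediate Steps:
Y(P, v) = (49 + P)*(68 + v)
sqrt(Y(1, -15 - 1*24) - 2137) = sqrt((3332 + 49*(-15 - 1*24) + 68*1 + 1*(-15 - 1*24)) - 2137) = sqrt((3332 + 49*(-15 - 24) + 68 + 1*(-15 - 24)) - 2137) = sqrt((3332 + 49*(-39) + 68 + 1*(-39)) - 2137) = sqrt((3332 - 1911 + 68 - 39) - 2137) = sqrt(1450 - 2137) = sqrt(-687) = I*sqrt(687)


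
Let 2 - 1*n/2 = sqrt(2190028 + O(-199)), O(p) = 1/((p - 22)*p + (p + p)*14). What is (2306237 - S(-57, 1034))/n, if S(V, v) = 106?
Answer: -88571573317/84112251769 - 2306131*sqrt(3230505154082579)/168224503538 ≈ -780.22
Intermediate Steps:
O(p) = 1/(28*p + p*(-22 + p)) (O(p) = 1/((-22 + p)*p + (2*p)*14) = 1/(p*(-22 + p) + 28*p) = 1/(28*p + p*(-22 + p)))
n = 4 - 2*sqrt(3230505154082579)/38407 (n = 4 - 2*sqrt(2190028 + 1/((-199)*(6 - 199))) = 4 - 2*sqrt(2190028 - 1/199/(-193)) = 4 - 2*sqrt(2190028 - 1/199*(-1/193)) = 4 - 2*sqrt(2190028 + 1/38407) = 4 - 2*sqrt(3230505154082579)/38407 ≈ -2955.8)
(2306237 - S(-57, 1034))/n = (2306237 - 1*106)/(4 - 2*sqrt(3230505154082579)/38407) = (2306237 - 106)/(4 - 2*sqrt(3230505154082579)/38407) = 2306131/(4 - 2*sqrt(3230505154082579)/38407)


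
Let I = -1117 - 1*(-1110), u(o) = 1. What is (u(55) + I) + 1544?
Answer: 1538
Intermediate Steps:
I = -7 (I = -1117 + 1110 = -7)
(u(55) + I) + 1544 = (1 - 7) + 1544 = -6 + 1544 = 1538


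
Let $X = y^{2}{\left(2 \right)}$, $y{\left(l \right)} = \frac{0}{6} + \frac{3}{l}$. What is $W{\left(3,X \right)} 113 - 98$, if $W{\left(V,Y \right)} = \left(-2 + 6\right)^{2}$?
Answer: $1710$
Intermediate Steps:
$y{\left(l \right)} = \frac{3}{l}$ ($y{\left(l \right)} = 0 \cdot \frac{1}{6} + \frac{3}{l} = 0 + \frac{3}{l} = \frac{3}{l}$)
$X = \frac{9}{4}$ ($X = \left(\frac{3}{2}\right)^{2} = \frac{9}{4} \approx 2.25$)
$W{\left(V,Y \right)} = 16$ ($W{\left(V,Y \right)} = 4^{2} = 16$)
$W{\left(3,X \right)} 113 - 98 = 16 \cdot 113 - 98 = 1808 - 98 = 1710$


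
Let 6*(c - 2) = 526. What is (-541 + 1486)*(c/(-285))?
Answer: -5649/19 ≈ -297.32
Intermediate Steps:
c = 269/3 (c = 2 + (⅙)*526 = 2 + 263/3 = 269/3 ≈ 89.667)
(-541 + 1486)*(c/(-285)) = (-541 + 1486)*((269/3)/(-285)) = 945*((269/3)*(-1/285)) = 945*(-269/855) = -5649/19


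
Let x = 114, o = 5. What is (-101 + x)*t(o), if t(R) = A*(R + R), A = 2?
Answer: 260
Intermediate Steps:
t(R) = 4*R (t(R) = 2*(R + R) = 2*(2*R) = 4*R)
(-101 + x)*t(o) = (-101 + 114)*(4*5) = 13*20 = 260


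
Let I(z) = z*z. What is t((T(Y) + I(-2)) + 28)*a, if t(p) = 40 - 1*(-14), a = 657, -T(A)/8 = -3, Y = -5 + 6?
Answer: 35478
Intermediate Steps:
I(z) = z²
Y = 1
T(A) = 24 (T(A) = -8*(-3) = 24)
t(p) = 54 (t(p) = 40 + 14 = 54)
t((T(Y) + I(-2)) + 28)*a = 54*657 = 35478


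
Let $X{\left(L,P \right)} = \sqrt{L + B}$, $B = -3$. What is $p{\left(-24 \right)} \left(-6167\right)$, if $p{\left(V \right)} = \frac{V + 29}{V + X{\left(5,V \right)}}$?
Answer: $\frac{52860}{41} + \frac{4405 \sqrt{2}}{82} \approx 1365.2$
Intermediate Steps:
$X{\left(L,P \right)} = \sqrt{-3 + L}$ ($X{\left(L,P \right)} = \sqrt{L - 3} = \sqrt{-3 + L}$)
$p{\left(V \right)} = \frac{29 + V}{V + \sqrt{2}}$ ($p{\left(V \right)} = \frac{V + 29}{V + \sqrt{-3 + 5}} = \frac{29 + V}{V + \sqrt{2}}$)
$p{\left(-24 \right)} \left(-6167\right) = \frac{29 - 24}{-24 + \sqrt{2}} \left(-6167\right) = \frac{1}{-24 + \sqrt{2}} \cdot 5 \left(-6167\right) = \frac{5}{-24 + \sqrt{2}} \left(-6167\right) = - \frac{30835}{-24 + \sqrt{2}}$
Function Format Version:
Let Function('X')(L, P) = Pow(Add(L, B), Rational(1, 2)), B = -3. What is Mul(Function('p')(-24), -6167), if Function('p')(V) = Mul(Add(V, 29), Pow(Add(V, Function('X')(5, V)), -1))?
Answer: Add(Rational(52860, 41), Mul(Rational(4405, 82), Pow(2, Rational(1, 2)))) ≈ 1365.2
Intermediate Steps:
Function('X')(L, P) = Pow(Add(-3, L), Rational(1, 2)) (Function('X')(L, P) = Pow(Add(L, -3), Rational(1, 2)) = Pow(Add(-3, L), Rational(1, 2)))
Function('p')(V) = Mul(Pow(Add(V, Pow(2, Rational(1, 2))), -1), Add(29, V)) (Function('p')(V) = Mul(Add(V, 29), Pow(Add(V, Pow(Add(-3, 5), Rational(1, 2))), -1)) = Mul(Add(29, V), Pow(Add(V, Pow(2, Rational(1, 2))), -1)) = Mul(Pow(Add(V, Pow(2, Rational(1, 2))), -1), Add(29, V)))
Mul(Function('p')(-24), -6167) = Mul(Mul(Pow(Add(-24, Pow(2, Rational(1, 2))), -1), Add(29, -24)), -6167) = Mul(Mul(Pow(Add(-24, Pow(2, Rational(1, 2))), -1), 5), -6167) = Mul(Mul(5, Pow(Add(-24, Pow(2, Rational(1, 2))), -1)), -6167) = Mul(-30835, Pow(Add(-24, Pow(2, Rational(1, 2))), -1))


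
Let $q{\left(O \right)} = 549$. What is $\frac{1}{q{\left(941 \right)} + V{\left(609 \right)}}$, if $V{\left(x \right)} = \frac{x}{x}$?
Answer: $\frac{1}{550} \approx 0.0018182$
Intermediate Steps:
$V{\left(x \right)} = 1$
$\frac{1}{q{\left(941 \right)} + V{\left(609 \right)}} = \frac{1}{549 + 1} = \frac{1}{550}$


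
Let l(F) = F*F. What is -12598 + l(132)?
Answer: 4826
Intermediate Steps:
l(F) = F²
-12598 + l(132) = -12598 + 132² = -12598 + 17424 = 4826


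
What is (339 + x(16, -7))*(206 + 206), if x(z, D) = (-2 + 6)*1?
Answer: 141316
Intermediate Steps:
x(z, D) = 4 (x(z, D) = 4*1 = 4)
(339 + x(16, -7))*(206 + 206) = (339 + 4)*(206 + 206) = 343*412 = 141316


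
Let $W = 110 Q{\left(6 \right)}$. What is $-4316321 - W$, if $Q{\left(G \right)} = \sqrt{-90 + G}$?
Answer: $-4316321 - 220 i \sqrt{21} \approx -4.3163 \cdot 10^{6} - 1008.2 i$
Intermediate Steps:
$W = 220 i \sqrt{21}$ ($W = 110 \sqrt{-90 + 6} = 110 \sqrt{-84} = 110 \cdot 2 i \sqrt{21} = 220 i \sqrt{21} \approx 1008.2 i$)
$-4316321 - W = -4316321 - 220 i \sqrt{21}$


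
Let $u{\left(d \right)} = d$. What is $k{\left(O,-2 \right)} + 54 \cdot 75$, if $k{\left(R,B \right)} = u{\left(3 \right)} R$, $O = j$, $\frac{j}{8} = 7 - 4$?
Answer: $4122$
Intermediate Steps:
$j = 24$ ($j = 8 \left(7 - 4\right) = 8 \cdot 3 = 24$)
$O = 24$
$k{\left(R,B \right)} = 3 R$
$k{\left(O,-2 \right)} + 54 \cdot 75 = 3 \cdot 24 + 54 \cdot 75 = 72 + 4050 = 4122$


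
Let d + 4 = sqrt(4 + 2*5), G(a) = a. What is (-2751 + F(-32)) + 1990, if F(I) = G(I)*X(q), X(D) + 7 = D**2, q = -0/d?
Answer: -537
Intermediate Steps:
d = -4 + sqrt(14) (d = -4 + sqrt(4 + 2*5) = -4 + sqrt(4 + 10) = -4 + sqrt(14) ≈ -0.25834)
q = 0 (q = -0/(-4 + sqrt(14)) = -1*0 = 0)
X(D) = -7 + D**2
F(I) = -7*I (F(I) = I*(-7 + 0**2) = I*(-7 + 0) = I*(-7) = -7*I)
(-2751 + F(-32)) + 1990 = (-2751 - 7*(-32)) + 1990 = (-2751 + 224) + 1990 = -2527 + 1990 = -537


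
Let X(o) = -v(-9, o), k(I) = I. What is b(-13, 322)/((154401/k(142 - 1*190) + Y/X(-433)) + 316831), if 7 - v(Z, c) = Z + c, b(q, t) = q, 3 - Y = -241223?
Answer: -93392/2249145605 ≈ -4.1523e-5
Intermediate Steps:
Y = 241226 (Y = 3 - 1*(-241223) = 3 + 241223 = 241226)
v(Z, c) = 7 - Z - c (v(Z, c) = 7 - (Z + c) = 7 + (-Z - c) = 7 - Z - c)
X(o) = -16 + o (X(o) = -(7 - 1*(-9) - o) = -(7 + 9 - o) = -(16 - o) = -16 + o)
b(-13, 322)/((154401/k(142 - 1*190) + Y/X(-433)) + 316831) = -13/((154401/(142 - 1*190) + 241226/(-16 - 433)) + 316831) = -13/((154401/(142 - 190) + 241226/(-449)) + 316831) = -13/((154401/(-48) + 241226*(-1/449)) + 316831) = -13/((154401*(-1/48) - 241226/449) + 316831) = -13/((-51467/16 - 241226/449) + 316831) = -13/(-26968299/7184 + 316831) = -13/2249145605/7184 = -13*7184/2249145605 = -93392/2249145605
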